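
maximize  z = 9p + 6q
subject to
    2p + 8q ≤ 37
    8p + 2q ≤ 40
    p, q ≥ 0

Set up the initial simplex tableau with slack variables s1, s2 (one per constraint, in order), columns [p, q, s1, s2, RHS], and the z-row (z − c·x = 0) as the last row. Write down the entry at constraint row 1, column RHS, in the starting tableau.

The RHS of constraint 1 is b_1 = 37.

37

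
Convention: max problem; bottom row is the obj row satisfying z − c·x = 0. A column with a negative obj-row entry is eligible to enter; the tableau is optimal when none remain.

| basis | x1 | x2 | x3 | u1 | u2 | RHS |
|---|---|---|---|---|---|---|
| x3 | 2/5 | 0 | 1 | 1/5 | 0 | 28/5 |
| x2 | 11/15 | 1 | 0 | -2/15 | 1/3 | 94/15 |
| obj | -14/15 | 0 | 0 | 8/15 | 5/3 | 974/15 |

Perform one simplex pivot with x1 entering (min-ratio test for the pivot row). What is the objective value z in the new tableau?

802/11

Ratio test on column x1 — row 1: (28/5)/(2/5) = 14; row 2: (94/15)/(11/15) = 94/11. Minimum is 94/11 at row 2 (x2 leaves); pivot element 11/15.
Pivot on row 2; the obj-row RHS becomes 974/15 − (-14/15)·(94/11) = 802/11.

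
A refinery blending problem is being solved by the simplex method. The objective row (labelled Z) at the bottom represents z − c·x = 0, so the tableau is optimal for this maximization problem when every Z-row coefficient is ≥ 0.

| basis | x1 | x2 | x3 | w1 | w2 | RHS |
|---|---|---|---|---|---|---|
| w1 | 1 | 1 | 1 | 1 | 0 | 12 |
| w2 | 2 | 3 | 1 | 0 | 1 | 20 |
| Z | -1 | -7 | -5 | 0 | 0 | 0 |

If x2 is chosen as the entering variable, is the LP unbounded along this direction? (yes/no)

Column x2 has positive entries in row(s) 1, 2, so the ratio test bounds it — not unbounded.

no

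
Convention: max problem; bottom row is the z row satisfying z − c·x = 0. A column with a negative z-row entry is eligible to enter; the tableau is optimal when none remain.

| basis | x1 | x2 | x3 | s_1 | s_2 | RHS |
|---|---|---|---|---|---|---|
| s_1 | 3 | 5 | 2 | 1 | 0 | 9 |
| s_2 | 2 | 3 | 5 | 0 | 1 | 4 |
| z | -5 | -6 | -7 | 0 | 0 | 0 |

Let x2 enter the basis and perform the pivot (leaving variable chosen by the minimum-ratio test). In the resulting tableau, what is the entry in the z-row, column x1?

-1

Ratio test on column x2 — row 1: 9/5 = 9/5; row 2: 4/3 = 4/3. Minimum is 4/3 at row 2 (s_2 leaves); pivot element 3.
Divide row 2 by 3; eliminate column x2 from the other rows.
z-row update in column x1: -5 − (-6)·(2/3) = -1.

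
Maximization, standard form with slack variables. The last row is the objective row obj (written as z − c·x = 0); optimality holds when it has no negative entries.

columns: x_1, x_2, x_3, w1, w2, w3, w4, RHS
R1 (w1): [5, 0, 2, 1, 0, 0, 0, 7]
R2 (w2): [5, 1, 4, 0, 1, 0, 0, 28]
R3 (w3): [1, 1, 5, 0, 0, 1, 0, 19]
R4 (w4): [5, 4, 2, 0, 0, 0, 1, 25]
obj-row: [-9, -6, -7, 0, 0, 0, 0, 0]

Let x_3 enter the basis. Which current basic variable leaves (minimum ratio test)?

Column x_3 entries and ratios — w1: 7/2 = 7/2; w2: 28/4 = 7; w3: 19/5 = 19/5; w4: 25/2 = 25/2.
Smallest ratio is 7/2 in the row of w1, so w1 leaves.

w1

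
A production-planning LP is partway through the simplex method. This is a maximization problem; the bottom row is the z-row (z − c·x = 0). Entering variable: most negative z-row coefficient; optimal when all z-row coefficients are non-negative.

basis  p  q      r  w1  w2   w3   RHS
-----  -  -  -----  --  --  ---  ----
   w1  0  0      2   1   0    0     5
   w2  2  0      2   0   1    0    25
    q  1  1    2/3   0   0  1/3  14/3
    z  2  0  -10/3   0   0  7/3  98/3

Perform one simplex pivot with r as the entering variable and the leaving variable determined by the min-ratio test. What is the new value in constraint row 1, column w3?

0

Ratio test on column r — row 1: 5/2 = 5/2; row 2: 25/2 = 25/2; row 3: (14/3)/(2/3) = 7. Minimum is 5/2 at row 1 (w1 leaves); pivot element 2.
Divide row 1 by 2; eliminate column r from the other rows.
In the new row 1, the w3 entry is the old entry divided by the pivot: 0/2 = 0.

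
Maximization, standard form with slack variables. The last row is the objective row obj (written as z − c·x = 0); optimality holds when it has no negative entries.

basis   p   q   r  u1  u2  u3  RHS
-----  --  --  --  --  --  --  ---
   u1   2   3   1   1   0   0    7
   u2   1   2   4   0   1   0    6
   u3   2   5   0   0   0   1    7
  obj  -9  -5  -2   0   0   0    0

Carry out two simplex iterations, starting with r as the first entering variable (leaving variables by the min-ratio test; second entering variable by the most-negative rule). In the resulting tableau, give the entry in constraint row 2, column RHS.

5/7

Ratio test on column r — row 1: 7/1 = 7; row 2: 6/4 = 3/2; row 3: entry 0 ≤ 0. Minimum is 3/2 at row 2 (u2 leaves); pivot element 4.
Divide row 2 by 4; eliminate column r from the other rows.
Second iteration: most negative obj-row entry is -17/2 in column p, so p enters.
Ratio test on column p — row 1: (11/2)/(7/4) = 22/7; row 2: (3/2)/(1/4) = 6; row 3: 7/2 = 7/2. Minimum is 22/7 at row 1 (u1 leaves); pivot element 7/4.
Divide row 1 by 7/4; eliminate column p from the other rows.
After both pivots, the entry at constraint row 2, column RHS is 5/7.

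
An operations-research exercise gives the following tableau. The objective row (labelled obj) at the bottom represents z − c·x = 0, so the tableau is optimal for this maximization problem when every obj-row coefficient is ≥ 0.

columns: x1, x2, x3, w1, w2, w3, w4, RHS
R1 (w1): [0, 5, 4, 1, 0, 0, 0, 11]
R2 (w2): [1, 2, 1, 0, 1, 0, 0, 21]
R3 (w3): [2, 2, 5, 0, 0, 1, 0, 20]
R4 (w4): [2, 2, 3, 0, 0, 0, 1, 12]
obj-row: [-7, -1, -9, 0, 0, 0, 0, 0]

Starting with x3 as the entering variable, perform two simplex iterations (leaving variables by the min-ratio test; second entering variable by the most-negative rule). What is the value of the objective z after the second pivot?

Ratio test on column x3 — row 1: 11/4 = 11/4; row 2: 21/1 = 21; row 3: 20/5 = 4; row 4: 12/3 = 4. Minimum is 11/4 at row 1 (w1 leaves); pivot element 4.
Pivot on row 1; the obj-row RHS becomes 0 − (-9)·(11/4) = 99/4.
Next entering variable (most negative obj-row entry -7): x1.
Ratio test on column x1 — row 1: entry 0 ≤ 0; row 2: (73/4)/1 = 73/4; row 3: (25/4)/2 = 25/8; row 4: (15/4)/2 = 15/8. Minimum is 15/8 at row 4 (w4 leaves); pivot element 2.
After the second pivot the obj-row RHS is 99/4 − (-7)·(15/8) = 303/8.

303/8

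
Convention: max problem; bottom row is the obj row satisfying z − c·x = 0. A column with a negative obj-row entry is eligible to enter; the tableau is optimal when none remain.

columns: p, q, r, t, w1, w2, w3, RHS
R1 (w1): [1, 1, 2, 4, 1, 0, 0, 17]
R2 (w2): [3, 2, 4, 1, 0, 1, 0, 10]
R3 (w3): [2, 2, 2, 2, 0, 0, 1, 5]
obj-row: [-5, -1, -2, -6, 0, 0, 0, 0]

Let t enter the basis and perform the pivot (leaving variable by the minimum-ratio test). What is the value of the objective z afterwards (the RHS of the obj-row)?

15

Ratio test on column t — row 1: 17/4 = 17/4; row 2: 10/1 = 10; row 3: 5/2 = 5/2. Minimum is 5/2 at row 3 (w3 leaves); pivot element 2.
Pivot on row 3; the obj-row RHS becomes 0 − (-6)·(5/2) = 15.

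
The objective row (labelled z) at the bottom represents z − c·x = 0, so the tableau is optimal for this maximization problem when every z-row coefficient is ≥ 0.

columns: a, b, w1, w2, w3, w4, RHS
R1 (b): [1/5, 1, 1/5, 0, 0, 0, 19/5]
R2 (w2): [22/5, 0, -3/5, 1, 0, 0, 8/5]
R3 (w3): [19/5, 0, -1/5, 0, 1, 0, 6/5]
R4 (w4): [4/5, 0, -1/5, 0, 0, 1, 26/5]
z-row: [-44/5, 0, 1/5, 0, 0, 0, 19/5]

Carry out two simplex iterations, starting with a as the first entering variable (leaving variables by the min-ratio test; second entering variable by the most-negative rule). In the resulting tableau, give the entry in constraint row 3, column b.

Ratio test on column a — row 1: (19/5)/(1/5) = 19; row 2: (8/5)/(22/5) = 4/11; row 3: (6/5)/(19/5) = 6/19; row 4: (26/5)/(4/5) = 13/2. Minimum is 6/19 at row 3 (w3 leaves); pivot element 19/5.
Divide row 3 by 19/5; eliminate column a from the other rows.
Second iteration: most negative z-row entry is -5/19 in column w1, so w1 enters.
Ratio test on column w1 — row 1: (71/19)/(4/19) = 71/4; row 2: entry -7/19 ≤ 0; row 3: entry -1/19 ≤ 0; row 4: entry -3/19 ≤ 0. Minimum is 71/4 at row 1 (b leaves); pivot element 4/19.
Divide row 1 by 4/19; eliminate column w1 from the other rows.
After both pivots, the entry at constraint row 3, column b is 1/4.

1/4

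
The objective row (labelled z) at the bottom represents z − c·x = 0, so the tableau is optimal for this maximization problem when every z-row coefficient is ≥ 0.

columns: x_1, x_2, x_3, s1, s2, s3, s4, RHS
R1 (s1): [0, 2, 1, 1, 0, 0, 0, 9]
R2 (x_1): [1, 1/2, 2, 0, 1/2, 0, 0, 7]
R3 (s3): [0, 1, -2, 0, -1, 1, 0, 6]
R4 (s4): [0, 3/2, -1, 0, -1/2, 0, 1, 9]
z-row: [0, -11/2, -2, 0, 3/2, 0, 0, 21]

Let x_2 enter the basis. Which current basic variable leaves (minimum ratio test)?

s1

Column x_2 entries and ratios — s1: 9/2 = 9/2; x_1: 7/(1/2) = 14; s3: 6/1 = 6; s4: 9/(3/2) = 6.
Smallest ratio is 9/2 in the row of s1, so s1 leaves.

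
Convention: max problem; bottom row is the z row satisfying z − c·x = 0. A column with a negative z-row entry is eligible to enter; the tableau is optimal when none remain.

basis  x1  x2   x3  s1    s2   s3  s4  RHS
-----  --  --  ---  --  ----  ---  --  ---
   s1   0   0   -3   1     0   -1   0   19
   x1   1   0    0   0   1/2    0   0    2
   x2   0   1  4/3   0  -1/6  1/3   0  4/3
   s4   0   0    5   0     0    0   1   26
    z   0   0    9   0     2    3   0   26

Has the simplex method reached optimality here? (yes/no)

yes

Every z-row coefficient is ≥ 0, so the tableau is optimal.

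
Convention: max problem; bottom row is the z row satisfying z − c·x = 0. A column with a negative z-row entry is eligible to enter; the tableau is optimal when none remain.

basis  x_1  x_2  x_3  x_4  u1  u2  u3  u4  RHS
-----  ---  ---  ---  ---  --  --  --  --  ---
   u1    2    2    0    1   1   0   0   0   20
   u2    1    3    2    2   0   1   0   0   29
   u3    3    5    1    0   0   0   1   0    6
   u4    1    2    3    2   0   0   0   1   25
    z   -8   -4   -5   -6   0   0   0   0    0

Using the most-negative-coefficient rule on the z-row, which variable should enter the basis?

Negative z-row entries: x_1: -8, x_2: -4, x_3: -5, x_4: -6.
The most negative is -8 in column x_1, so x_1 enters.

x_1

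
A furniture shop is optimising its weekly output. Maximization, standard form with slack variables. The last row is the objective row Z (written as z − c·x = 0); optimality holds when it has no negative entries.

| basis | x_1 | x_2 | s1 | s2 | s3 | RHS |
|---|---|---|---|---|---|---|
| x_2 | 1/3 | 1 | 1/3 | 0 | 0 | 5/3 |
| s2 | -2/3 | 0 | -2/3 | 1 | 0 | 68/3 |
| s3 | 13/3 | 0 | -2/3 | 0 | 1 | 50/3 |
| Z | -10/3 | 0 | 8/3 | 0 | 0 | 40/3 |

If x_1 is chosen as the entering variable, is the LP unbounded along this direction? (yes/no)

Column x_1 has positive entries in row(s) 1, 3, so the ratio test bounds it — not unbounded.

no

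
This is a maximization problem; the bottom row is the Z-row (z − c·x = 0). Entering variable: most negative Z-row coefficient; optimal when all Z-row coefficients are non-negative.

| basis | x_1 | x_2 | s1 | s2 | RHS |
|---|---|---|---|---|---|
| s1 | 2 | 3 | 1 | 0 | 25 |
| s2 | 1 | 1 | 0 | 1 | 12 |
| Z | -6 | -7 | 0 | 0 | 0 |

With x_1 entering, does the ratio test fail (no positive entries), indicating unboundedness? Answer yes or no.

Column x_1 has positive entries in row(s) 1, 2, so the ratio test bounds it — not unbounded.

no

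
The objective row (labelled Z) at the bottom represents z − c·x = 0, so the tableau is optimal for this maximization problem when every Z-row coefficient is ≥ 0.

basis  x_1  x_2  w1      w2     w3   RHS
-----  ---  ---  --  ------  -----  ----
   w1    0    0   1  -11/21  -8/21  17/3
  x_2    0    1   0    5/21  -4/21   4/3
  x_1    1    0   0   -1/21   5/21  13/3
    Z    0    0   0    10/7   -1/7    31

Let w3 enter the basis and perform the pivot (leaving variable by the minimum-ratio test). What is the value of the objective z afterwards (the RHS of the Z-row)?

Ratio test on column w3 — row 1: entry -8/21 ≤ 0; row 2: entry -4/21 ≤ 0; row 3: (13/3)/(5/21) = 91/5. Minimum is 91/5 at row 3 (x_1 leaves); pivot element 5/21.
Pivot on row 3; the Z-row RHS becomes 31 − (-1/7)·(91/5) = 168/5.

168/5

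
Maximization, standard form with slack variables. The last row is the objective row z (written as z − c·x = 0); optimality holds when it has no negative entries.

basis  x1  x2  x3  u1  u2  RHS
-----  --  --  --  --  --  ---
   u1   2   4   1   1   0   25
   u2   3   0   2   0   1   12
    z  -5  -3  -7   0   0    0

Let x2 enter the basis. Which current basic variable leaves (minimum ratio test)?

u1

Column x2 entries and ratios — u1: 25/4 = 25/4; u2: 0 ≤ 0, skip.
Smallest ratio is 25/4 in the row of u1, so u1 leaves.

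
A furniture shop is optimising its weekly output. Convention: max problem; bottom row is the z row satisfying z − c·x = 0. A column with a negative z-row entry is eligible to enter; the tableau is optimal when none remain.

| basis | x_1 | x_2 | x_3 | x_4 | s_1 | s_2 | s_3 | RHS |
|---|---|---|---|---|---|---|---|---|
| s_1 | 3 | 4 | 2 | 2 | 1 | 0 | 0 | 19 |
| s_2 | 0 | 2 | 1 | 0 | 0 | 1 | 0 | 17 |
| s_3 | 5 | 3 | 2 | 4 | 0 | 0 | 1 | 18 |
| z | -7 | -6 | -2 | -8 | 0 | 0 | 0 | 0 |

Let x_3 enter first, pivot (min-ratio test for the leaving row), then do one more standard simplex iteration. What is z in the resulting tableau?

Ratio test on column x_3 — row 1: 19/2 = 19/2; row 2: 17/1 = 17; row 3: 18/2 = 9. Minimum is 9 at row 3 (s_3 leaves); pivot element 2.
Pivot on row 3; the z-row RHS becomes 0 − (-2)·9 = 18.
Next entering variable (most negative z-row entry -4): x_4.
Ratio test on column x_4 — row 1: entry -2 ≤ 0; row 2: entry -2 ≤ 0; row 3: 9/2 = 9/2. Minimum is 9/2 at row 3 (x_3 leaves); pivot element 2.
After the second pivot the z-row RHS is 18 − (-4)·(9/2) = 36.

36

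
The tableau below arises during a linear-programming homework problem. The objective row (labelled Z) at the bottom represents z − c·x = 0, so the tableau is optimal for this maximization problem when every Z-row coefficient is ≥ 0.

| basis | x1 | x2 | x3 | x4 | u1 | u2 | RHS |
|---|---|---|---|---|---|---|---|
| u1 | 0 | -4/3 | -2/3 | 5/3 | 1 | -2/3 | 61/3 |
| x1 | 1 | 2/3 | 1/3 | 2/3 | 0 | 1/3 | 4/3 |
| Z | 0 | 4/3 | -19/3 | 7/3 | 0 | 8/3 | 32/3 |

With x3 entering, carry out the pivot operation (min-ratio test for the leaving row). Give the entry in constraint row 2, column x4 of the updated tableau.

Ratio test on column x3 — row 1: entry -2/3 ≤ 0; row 2: (4/3)/(1/3) = 4. Minimum is 4 at row 2 (x1 leaves); pivot element 1/3.
Divide row 2 by 1/3; eliminate column x3 from the other rows.
In the new row 2, the x4 entry is the old entry divided by the pivot: (2/3)/(1/3) = 2.

2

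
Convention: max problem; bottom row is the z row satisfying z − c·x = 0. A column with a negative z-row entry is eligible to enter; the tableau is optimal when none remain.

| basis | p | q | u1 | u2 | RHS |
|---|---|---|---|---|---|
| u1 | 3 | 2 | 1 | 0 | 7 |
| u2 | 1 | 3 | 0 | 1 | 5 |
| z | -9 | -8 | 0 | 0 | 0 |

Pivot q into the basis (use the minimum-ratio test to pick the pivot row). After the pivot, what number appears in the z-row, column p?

-19/3

Ratio test on column q — row 1: 7/2 = 7/2; row 2: 5/3 = 5/3. Minimum is 5/3 at row 2 (u2 leaves); pivot element 3.
Divide row 2 by 3; eliminate column q from the other rows.
z-row update in column p: -9 − (-8)·(1/3) = -19/3.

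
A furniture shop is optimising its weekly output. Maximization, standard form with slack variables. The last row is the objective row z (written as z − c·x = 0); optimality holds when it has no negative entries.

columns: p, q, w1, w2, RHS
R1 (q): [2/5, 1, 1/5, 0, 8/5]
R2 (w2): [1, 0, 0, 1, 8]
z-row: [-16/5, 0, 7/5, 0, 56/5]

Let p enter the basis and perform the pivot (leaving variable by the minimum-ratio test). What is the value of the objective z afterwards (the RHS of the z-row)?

24

Ratio test on column p — row 1: (8/5)/(2/5) = 4; row 2: 8/1 = 8. Minimum is 4 at row 1 (q leaves); pivot element 2/5.
Pivot on row 1; the z-row RHS becomes 56/5 − (-16/5)·4 = 24.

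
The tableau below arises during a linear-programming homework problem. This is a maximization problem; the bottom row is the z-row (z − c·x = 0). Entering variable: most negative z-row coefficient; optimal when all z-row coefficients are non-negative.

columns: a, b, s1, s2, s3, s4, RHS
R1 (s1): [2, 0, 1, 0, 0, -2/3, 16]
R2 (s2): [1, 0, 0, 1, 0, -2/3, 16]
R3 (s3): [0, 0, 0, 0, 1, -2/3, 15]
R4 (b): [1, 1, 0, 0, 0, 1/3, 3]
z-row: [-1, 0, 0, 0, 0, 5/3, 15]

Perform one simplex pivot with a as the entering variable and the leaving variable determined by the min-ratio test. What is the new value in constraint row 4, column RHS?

Ratio test on column a — row 1: 16/2 = 8; row 2: 16/1 = 16; row 3: entry 0 ≤ 0; row 4: 3/1 = 3. Minimum is 3 at row 4 (b leaves); pivot element 1.
Divide row 4 by 1; eliminate column a from the other rows.
In the new row 4, the RHS entry is the old entry divided by the pivot: 3/1 = 3.

3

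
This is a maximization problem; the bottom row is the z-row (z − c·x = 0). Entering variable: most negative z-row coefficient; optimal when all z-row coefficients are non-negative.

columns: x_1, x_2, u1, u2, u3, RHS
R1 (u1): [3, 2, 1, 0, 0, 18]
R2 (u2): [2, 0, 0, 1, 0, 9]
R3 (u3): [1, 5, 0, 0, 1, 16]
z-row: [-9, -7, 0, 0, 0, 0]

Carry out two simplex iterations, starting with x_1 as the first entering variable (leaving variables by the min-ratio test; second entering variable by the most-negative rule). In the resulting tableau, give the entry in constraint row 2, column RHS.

9/2

Ratio test on column x_1 — row 1: 18/3 = 6; row 2: 9/2 = 9/2; row 3: 16/1 = 16. Minimum is 9/2 at row 2 (u2 leaves); pivot element 2.
Divide row 2 by 2; eliminate column x_1 from the other rows.
Second iteration: most negative z-row entry is -7 in column x_2, so x_2 enters.
Ratio test on column x_2 — row 1: (9/2)/2 = 9/4; row 2: entry 0 ≤ 0; row 3: (23/2)/5 = 23/10. Minimum is 9/4 at row 1 (u1 leaves); pivot element 2.
Divide row 1 by 2; eliminate column x_2 from the other rows.
After both pivots, the entry at constraint row 2, column RHS is 9/2.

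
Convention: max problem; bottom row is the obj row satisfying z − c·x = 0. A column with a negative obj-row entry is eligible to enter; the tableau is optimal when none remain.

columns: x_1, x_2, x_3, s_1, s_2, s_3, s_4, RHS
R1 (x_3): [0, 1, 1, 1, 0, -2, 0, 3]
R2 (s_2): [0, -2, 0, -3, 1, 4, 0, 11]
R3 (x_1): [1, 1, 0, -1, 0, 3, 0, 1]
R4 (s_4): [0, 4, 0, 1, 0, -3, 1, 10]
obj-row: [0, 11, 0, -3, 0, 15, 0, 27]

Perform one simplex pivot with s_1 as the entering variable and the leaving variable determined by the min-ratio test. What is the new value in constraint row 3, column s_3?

Ratio test on column s_1 — row 1: 3/1 = 3; row 2: entry -3 ≤ 0; row 3: entry -1 ≤ 0; row 4: 10/1 = 10. Minimum is 3 at row 1 (x_3 leaves); pivot element 1.
Divide row 1 by 1; eliminate column s_1 from the other rows.
Row 3 update in column s_3: 3 − (-1)·(-2) = 1.

1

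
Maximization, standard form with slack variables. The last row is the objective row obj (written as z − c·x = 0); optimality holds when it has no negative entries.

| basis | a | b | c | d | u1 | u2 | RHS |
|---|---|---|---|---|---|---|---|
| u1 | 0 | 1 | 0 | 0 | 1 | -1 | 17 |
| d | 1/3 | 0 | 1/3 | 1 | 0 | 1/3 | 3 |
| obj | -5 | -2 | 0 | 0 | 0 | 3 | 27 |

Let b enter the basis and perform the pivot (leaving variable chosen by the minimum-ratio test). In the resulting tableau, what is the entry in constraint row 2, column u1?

0

Ratio test on column b — row 1: 17/1 = 17; row 2: entry 0 ≤ 0. Minimum is 17 at row 1 (u1 leaves); pivot element 1.
Divide row 1 by 1; eliminate column b from the other rows.
Row 2 update in column u1: 0 − 0·1 = 0.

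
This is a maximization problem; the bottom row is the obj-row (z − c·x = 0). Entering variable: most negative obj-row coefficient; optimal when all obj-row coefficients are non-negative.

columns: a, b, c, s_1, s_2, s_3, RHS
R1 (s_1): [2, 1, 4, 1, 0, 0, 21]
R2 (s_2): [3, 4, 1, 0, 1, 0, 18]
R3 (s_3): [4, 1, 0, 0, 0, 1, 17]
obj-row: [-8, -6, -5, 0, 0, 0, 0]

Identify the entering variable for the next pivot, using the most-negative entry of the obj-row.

Negative obj-row entries: a: -8, b: -6, c: -5.
The most negative is -8 in column a, so a enters.

a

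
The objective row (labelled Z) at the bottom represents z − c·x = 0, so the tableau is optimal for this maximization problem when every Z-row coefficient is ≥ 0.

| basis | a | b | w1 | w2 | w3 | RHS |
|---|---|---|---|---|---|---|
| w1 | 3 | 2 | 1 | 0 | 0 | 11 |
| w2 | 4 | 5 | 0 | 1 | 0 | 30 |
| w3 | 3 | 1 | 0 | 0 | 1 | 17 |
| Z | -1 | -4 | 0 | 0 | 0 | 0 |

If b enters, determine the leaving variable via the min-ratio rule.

Column b entries and ratios — w1: 11/2 = 11/2; w2: 30/5 = 6; w3: 17/1 = 17.
Smallest ratio is 11/2 in the row of w1, so w1 leaves.

w1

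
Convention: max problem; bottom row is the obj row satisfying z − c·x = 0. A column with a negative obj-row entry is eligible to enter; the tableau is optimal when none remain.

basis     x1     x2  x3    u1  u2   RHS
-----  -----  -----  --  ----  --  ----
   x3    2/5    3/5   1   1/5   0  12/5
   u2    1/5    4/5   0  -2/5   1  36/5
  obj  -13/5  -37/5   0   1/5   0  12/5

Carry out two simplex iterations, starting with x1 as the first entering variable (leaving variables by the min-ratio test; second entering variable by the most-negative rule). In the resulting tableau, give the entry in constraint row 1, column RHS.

Ratio test on column x1 — row 1: (12/5)/(2/5) = 6; row 2: (36/5)/(1/5) = 36. Minimum is 6 at row 1 (x3 leaves); pivot element 2/5.
Divide row 1 by 2/5; eliminate column x1 from the other rows.
Second iteration: most negative obj-row entry is -7/2 in column x2, so x2 enters.
Ratio test on column x2 — row 1: 6/(3/2) = 4; row 2: 6/(1/2) = 12. Minimum is 4 at row 1 (x1 leaves); pivot element 3/2.
Divide row 1 by 3/2; eliminate column x2 from the other rows.
After both pivots, the entry at constraint row 1, column RHS is 4.

4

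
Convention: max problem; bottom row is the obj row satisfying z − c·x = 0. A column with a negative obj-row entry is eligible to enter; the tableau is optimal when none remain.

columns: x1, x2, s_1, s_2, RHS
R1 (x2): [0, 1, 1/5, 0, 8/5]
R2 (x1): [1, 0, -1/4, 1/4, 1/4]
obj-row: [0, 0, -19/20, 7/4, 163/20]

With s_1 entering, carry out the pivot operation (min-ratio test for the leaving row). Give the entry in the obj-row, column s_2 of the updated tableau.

7/4

Ratio test on column s_1 — row 1: (8/5)/(1/5) = 8; row 2: entry -1/4 ≤ 0. Minimum is 8 at row 1 (x2 leaves); pivot element 1/5.
Divide row 1 by 1/5; eliminate column s_1 from the other rows.
obj-row update in column s_2: 7/4 − (-19/20)·0 = 7/4.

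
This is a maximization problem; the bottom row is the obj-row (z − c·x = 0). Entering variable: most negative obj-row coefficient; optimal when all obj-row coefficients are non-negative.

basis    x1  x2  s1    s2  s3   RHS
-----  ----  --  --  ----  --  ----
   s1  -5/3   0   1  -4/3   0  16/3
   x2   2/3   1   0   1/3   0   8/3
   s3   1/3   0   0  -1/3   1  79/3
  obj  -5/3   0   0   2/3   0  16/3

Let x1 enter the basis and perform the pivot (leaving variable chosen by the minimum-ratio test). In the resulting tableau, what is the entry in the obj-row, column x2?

Ratio test on column x1 — row 1: entry -5/3 ≤ 0; row 2: (8/3)/(2/3) = 4; row 3: (79/3)/(1/3) = 79. Minimum is 4 at row 2 (x2 leaves); pivot element 2/3.
Divide row 2 by 2/3; eliminate column x1 from the other rows.
obj-row update in column x2: 0 − (-5/3)·(3/2) = 5/2.

5/2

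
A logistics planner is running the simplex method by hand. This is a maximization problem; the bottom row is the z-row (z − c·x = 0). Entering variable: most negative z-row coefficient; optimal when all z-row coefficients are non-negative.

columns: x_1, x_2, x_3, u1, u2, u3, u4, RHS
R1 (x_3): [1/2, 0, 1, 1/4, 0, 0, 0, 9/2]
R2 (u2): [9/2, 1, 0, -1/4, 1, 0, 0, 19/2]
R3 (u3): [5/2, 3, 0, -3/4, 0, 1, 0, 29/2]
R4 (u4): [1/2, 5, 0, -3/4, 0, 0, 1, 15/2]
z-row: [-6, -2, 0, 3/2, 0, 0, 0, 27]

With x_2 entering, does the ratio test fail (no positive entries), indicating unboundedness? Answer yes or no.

no

Column x_2 has positive entries in row(s) 2, 3, 4, so the ratio test bounds it — not unbounded.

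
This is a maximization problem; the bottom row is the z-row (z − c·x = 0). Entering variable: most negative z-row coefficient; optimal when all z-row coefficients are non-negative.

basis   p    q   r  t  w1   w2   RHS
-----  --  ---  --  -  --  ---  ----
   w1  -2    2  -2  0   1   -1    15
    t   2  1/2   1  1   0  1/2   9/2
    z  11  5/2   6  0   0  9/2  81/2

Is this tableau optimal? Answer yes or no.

yes

Every z-row coefficient is ≥ 0, so the tableau is optimal.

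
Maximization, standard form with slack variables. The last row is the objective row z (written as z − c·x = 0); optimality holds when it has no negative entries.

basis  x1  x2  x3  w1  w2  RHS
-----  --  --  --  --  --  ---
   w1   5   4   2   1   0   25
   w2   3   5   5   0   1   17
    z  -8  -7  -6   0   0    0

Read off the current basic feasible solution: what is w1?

w1 is basic (row 1); its value is the RHS of that row, 25.

25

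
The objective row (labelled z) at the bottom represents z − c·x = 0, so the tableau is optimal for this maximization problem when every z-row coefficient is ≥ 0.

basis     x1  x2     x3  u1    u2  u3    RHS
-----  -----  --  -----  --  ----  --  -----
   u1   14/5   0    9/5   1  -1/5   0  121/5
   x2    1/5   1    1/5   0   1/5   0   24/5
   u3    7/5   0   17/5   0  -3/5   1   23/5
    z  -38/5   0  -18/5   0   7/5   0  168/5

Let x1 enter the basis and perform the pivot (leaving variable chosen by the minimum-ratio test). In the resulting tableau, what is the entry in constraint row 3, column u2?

Ratio test on column x1 — row 1: (121/5)/(14/5) = 121/14; row 2: (24/5)/(1/5) = 24; row 3: (23/5)/(7/5) = 23/7. Minimum is 23/7 at row 3 (u3 leaves); pivot element 7/5.
Divide row 3 by 7/5; eliminate column x1 from the other rows.
In the new row 3, the u2 entry is the old entry divided by the pivot: (-3/5)/(7/5) = -3/7.

-3/7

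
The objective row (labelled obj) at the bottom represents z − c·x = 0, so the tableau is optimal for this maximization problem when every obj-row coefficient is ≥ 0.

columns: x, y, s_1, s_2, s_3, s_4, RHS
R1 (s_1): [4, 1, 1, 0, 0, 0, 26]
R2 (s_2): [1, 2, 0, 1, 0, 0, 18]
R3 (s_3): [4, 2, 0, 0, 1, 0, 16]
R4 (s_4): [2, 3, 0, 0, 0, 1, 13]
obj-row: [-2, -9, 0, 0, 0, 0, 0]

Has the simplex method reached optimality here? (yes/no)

The obj-row has a negative entry -9 in column y, so it is not optimal.

no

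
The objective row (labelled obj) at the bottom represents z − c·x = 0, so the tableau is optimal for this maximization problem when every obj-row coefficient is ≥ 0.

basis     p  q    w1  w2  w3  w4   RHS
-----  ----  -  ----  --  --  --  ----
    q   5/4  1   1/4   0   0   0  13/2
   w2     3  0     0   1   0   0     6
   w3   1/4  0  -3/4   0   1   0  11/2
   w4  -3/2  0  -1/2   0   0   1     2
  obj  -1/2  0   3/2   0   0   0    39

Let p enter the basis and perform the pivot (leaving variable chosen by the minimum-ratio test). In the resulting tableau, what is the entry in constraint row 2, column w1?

Ratio test on column p — row 1: (13/2)/(5/4) = 26/5; row 2: 6/3 = 2; row 3: (11/2)/(1/4) = 22; row 4: entry -3/2 ≤ 0. Minimum is 2 at row 2 (w2 leaves); pivot element 3.
Divide row 2 by 3; eliminate column p from the other rows.
In the new row 2, the w1 entry is the old entry divided by the pivot: 0/3 = 0.

0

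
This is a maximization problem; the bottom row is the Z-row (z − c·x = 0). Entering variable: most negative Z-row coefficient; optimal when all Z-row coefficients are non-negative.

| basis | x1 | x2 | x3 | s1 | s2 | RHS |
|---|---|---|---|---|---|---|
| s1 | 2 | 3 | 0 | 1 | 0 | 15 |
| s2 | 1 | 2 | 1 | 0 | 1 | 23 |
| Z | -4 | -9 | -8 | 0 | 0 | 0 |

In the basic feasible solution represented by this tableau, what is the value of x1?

0

x1 is not in the basis, so in the current basic feasible solution x1 = 0.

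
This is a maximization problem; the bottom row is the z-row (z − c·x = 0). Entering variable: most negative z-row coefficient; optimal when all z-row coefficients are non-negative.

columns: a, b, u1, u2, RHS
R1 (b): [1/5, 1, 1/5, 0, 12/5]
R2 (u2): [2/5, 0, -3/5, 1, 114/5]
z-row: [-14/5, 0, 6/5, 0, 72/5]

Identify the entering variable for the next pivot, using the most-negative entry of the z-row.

a

Negative z-row entries: a: -14/5.
The most negative is -14/5 in column a, so a enters.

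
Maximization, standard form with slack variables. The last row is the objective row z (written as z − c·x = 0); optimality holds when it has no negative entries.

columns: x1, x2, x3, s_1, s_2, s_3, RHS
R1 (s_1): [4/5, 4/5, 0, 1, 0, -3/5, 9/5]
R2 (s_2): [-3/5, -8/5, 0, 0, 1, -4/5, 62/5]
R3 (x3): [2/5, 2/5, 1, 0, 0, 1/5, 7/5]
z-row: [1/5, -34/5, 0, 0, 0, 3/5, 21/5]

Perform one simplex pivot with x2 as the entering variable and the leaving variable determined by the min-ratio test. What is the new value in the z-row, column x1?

Ratio test on column x2 — row 1: (9/5)/(4/5) = 9/4; row 2: entry -8/5 ≤ 0; row 3: (7/5)/(2/5) = 7/2. Minimum is 9/4 at row 1 (s_1 leaves); pivot element 4/5.
Divide row 1 by 4/5; eliminate column x2 from the other rows.
z-row update in column x1: 1/5 − (-34/5)·1 = 7.

7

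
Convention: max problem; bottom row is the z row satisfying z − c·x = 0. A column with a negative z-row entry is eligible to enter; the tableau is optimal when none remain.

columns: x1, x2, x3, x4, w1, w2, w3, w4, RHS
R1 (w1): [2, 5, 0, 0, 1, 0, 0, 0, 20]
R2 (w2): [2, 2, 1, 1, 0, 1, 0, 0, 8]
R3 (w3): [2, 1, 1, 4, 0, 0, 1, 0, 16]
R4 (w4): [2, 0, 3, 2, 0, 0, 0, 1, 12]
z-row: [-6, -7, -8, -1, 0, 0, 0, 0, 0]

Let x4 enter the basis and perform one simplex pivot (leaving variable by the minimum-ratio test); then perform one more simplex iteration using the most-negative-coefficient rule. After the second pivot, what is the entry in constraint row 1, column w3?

Ratio test on column x4 — row 1: entry 0 ≤ 0; row 2: 8/1 = 8; row 3: 16/4 = 4; row 4: 12/2 = 6. Minimum is 4 at row 3 (w3 leaves); pivot element 4.
Divide row 3 by 4; eliminate column x4 from the other rows.
Second iteration: most negative z-row entry is -31/4 in column x3, so x3 enters.
Ratio test on column x3 — row 1: entry 0 ≤ 0; row 2: 4/(3/4) = 16/3; row 3: 4/(1/4) = 16; row 4: 4/(5/2) = 8/5. Minimum is 8/5 at row 4 (w4 leaves); pivot element 5/2.
Divide row 4 by 5/2; eliminate column x3 from the other rows.
After both pivots, the entry at constraint row 1, column w3 is 0.

0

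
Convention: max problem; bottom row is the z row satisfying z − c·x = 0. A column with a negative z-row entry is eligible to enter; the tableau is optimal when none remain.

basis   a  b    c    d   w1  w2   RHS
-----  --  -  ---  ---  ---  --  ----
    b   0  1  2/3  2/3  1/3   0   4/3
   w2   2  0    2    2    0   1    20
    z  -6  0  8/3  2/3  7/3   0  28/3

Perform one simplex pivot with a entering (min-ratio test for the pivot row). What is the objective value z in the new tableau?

208/3

Ratio test on column a — row 1: entry 0 ≤ 0; row 2: 20/2 = 10. Minimum is 10 at row 2 (w2 leaves); pivot element 2.
Pivot on row 2; the z-row RHS becomes 28/3 − (-6)·10 = 208/3.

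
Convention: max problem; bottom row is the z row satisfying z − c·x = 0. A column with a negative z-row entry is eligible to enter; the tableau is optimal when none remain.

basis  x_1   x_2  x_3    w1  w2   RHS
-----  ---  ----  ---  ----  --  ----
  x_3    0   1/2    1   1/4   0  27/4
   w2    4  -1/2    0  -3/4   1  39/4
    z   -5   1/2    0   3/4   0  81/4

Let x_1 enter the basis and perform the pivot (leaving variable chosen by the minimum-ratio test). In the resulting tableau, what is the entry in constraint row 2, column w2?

1/4

Ratio test on column x_1 — row 1: entry 0 ≤ 0; row 2: (39/4)/4 = 39/16. Minimum is 39/16 at row 2 (w2 leaves); pivot element 4.
Divide row 2 by 4; eliminate column x_1 from the other rows.
In the new row 2, the w2 entry is the old entry divided by the pivot: 1/4 = 1/4.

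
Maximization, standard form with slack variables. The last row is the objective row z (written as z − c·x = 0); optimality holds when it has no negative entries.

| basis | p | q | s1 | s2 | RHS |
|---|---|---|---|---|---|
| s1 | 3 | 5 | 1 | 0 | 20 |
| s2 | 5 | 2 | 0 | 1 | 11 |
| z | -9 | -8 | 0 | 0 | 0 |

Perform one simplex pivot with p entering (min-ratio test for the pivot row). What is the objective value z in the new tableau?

Ratio test on column p — row 1: 20/3 = 20/3; row 2: 11/5 = 11/5. Minimum is 11/5 at row 2 (s2 leaves); pivot element 5.
Pivot on row 2; the z-row RHS becomes 0 − (-9)·(11/5) = 99/5.

99/5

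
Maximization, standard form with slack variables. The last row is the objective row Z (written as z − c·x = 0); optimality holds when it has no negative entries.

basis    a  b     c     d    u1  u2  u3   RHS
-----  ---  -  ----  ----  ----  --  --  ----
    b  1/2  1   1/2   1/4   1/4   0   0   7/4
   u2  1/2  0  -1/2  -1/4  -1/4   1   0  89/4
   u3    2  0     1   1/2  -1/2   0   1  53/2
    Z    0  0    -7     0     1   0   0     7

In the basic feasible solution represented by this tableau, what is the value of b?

7/4

b is basic (row 1); its value is the RHS of that row, 7/4.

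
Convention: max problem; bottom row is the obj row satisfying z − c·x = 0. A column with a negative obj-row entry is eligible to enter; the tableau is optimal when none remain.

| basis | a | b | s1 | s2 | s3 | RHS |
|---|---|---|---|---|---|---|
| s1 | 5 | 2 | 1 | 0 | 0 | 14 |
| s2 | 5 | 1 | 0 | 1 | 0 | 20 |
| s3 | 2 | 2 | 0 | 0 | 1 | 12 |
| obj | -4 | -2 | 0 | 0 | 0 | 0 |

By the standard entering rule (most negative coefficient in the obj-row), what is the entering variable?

Negative obj-row entries: a: -4, b: -2.
The most negative is -4 in column a, so a enters.

a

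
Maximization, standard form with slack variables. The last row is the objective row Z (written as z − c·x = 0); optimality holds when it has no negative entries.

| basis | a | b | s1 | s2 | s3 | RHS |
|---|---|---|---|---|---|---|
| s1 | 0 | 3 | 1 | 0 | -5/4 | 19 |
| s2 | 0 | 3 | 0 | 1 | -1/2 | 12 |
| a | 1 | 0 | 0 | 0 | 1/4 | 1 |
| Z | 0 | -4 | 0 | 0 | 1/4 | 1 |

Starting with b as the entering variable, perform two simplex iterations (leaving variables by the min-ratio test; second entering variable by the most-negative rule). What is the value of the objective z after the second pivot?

Ratio test on column b — row 1: 19/3 = 19/3; row 2: 12/3 = 4; row 3: entry 0 ≤ 0. Minimum is 4 at row 2 (s2 leaves); pivot element 3.
Pivot on row 2; the Z-row RHS becomes 1 − (-4)·4 = 17.
Next entering variable (most negative Z-row entry -5/12): s3.
Ratio test on column s3 — row 1: entry -3/4 ≤ 0; row 2: entry -1/6 ≤ 0; row 3: 1/(1/4) = 4. Minimum is 4 at row 3 (a leaves); pivot element 1/4.
After the second pivot the Z-row RHS is 17 − (-5/12)·4 = 56/3.

56/3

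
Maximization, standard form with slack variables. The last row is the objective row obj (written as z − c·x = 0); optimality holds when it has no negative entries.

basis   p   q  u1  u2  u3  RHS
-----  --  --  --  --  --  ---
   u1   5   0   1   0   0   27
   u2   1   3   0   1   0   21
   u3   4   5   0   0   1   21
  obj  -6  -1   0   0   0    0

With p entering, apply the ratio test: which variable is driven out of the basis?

Column p entries and ratios — u1: 27/5 = 27/5; u2: 21/1 = 21; u3: 21/4 = 21/4.
Smallest ratio is 21/4 in the row of u3, so u3 leaves.

u3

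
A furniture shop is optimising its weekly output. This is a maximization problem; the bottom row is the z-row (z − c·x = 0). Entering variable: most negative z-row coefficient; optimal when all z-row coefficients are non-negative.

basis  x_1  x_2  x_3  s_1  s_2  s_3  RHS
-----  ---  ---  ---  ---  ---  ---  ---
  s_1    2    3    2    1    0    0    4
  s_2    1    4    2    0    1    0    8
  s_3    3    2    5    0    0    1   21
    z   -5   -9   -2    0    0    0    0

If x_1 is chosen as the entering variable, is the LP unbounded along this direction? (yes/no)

no

Column x_1 has positive entries in row(s) 1, 2, 3, so the ratio test bounds it — not unbounded.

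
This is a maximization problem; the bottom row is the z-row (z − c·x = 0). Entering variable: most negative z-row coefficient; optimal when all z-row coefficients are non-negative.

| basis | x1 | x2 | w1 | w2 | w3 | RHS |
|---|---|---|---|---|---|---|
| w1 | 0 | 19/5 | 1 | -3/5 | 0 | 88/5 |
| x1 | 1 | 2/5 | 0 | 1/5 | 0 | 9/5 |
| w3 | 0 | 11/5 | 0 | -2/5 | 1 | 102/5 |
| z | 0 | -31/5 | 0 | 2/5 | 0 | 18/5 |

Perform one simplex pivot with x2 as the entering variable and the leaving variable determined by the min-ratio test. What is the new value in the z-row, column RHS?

Ratio test on column x2 — row 1: (88/5)/(19/5) = 88/19; row 2: (9/5)/(2/5) = 9/2; row 3: (102/5)/(11/5) = 102/11. Minimum is 9/2 at row 2 (x1 leaves); pivot element 2/5.
Divide row 2 by 2/5; eliminate column x2 from the other rows.
z-row update in column RHS: 18/5 − (-31/5)·(9/2) = 63/2.

63/2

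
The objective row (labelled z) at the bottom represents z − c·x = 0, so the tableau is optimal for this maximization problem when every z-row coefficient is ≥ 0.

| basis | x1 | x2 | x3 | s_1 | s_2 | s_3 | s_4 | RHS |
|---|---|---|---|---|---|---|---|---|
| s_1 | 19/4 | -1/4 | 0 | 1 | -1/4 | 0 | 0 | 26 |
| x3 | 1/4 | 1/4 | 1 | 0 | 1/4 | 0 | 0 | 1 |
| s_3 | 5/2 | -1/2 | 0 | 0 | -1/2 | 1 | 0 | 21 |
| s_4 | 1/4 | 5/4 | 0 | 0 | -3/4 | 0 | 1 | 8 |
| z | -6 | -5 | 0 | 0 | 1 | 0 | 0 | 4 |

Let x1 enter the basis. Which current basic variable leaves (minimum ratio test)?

Column x1 entries and ratios — s_1: 26/(19/4) = 104/19; x3: 1/(1/4) = 4; s_3: 21/(5/2) = 42/5; s_4: 8/(1/4) = 32.
Smallest ratio is 4 in the row of x3, so x3 leaves.

x3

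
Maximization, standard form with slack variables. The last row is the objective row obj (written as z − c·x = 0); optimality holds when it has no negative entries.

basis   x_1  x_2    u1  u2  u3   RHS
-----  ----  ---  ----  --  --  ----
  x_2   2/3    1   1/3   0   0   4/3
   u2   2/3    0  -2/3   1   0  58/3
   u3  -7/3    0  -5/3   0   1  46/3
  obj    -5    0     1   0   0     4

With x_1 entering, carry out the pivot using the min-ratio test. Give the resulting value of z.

14

Ratio test on column x_1 — row 1: (4/3)/(2/3) = 2; row 2: (58/3)/(2/3) = 29; row 3: entry -7/3 ≤ 0. Minimum is 2 at row 1 (x_2 leaves); pivot element 2/3.
Pivot on row 1; the obj-row RHS becomes 4 − (-5)·2 = 14.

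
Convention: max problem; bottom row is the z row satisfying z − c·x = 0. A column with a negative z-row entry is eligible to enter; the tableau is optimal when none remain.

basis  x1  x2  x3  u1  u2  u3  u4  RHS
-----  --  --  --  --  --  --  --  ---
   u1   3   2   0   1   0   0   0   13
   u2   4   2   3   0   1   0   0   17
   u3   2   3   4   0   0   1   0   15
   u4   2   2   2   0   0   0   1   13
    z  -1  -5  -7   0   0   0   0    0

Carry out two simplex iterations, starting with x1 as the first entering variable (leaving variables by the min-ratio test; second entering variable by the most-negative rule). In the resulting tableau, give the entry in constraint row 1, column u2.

-6/5

Ratio test on column x1 — row 1: 13/3 = 13/3; row 2: 17/4 = 17/4; row 3: 15/2 = 15/2; row 4: 13/2 = 13/2. Minimum is 17/4 at row 2 (u2 leaves); pivot element 4.
Divide row 2 by 4; eliminate column x1 from the other rows.
Second iteration: most negative z-row entry is -25/4 in column x3, so x3 enters.
Ratio test on column x3 — row 1: entry -9/4 ≤ 0; row 2: (17/4)/(3/4) = 17/3; row 3: (13/2)/(5/2) = 13/5; row 4: (9/2)/(1/2) = 9. Minimum is 13/5 at row 3 (u3 leaves); pivot element 5/2.
Divide row 3 by 5/2; eliminate column x3 from the other rows.
After both pivots, the entry at constraint row 1, column u2 is -6/5.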